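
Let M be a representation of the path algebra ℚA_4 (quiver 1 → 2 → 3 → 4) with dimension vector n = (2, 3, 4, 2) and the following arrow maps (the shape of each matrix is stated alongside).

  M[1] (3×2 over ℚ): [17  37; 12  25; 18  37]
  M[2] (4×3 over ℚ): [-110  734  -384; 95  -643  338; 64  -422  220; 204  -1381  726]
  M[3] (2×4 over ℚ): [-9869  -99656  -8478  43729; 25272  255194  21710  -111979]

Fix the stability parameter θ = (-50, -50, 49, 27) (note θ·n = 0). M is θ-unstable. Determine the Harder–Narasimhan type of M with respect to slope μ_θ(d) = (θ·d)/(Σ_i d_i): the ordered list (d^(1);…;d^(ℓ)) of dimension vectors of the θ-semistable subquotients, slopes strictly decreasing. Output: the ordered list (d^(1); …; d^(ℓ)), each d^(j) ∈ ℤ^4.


Interval decomposition of M: I[1,3], I[1,4], I[2,4], I[3,3].
HN type (ℓ=3): μ^(1)=49; μ^(2)=38; μ^(3)=-50

((0, 0, 2, 0); (0, 0, 2, 2); (2, 3, 0, 0))


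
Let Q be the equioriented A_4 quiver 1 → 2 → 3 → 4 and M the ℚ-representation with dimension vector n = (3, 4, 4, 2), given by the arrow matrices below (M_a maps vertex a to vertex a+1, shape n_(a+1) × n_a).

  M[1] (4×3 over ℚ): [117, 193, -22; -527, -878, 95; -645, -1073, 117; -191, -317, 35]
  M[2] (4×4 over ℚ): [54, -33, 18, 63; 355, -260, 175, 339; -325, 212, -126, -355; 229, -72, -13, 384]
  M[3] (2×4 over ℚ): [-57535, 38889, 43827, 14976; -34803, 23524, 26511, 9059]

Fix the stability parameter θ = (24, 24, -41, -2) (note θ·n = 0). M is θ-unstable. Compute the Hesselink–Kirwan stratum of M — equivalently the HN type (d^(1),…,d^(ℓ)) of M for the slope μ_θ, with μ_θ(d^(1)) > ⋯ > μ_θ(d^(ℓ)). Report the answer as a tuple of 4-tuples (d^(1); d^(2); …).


Barcode: M ≅ I[1,3], I[1,4]^2, I[2,3]. HN layers by μ_θ (3 steps, strictly decreasing):
  μ^(1)=7/3; μ^(2)=5/4; μ^(3)=-17/2

((1, 1, 1, 0); (2, 2, 2, 2); (0, 1, 1, 0))


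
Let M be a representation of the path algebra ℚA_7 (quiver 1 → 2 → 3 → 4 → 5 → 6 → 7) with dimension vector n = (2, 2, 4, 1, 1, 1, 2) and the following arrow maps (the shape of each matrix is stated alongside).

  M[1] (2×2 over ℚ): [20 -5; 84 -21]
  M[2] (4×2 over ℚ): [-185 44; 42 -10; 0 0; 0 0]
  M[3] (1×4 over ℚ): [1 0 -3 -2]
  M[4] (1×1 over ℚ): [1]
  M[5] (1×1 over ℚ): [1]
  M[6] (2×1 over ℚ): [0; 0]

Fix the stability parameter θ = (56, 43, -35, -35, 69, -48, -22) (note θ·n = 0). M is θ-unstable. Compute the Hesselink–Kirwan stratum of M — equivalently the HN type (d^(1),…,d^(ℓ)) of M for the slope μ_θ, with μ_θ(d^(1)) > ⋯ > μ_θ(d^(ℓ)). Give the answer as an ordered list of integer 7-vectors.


Barcode: M ≅ I[1,1], I[1,6], I[2,3], I[3,3]^2, I[7,7]^2. HN layers by μ_θ (6 steps, strictly decreasing):
  μ^(1)=56; μ^(2)=21/2; μ^(3)=29/4; μ^(4)=4; μ^(5)=-22; μ^(6)=-35

((1, 0, 0, 0, 0, 0, 0); (0, 0, 0, 0, 1, 1, 0); (1, 1, 1, 1, 0, 0, 0); (0, 1, 1, 0, 0, 0, 0); (0, 0, 0, 0, 0, 0, 2); (0, 0, 2, 0, 0, 0, 0))


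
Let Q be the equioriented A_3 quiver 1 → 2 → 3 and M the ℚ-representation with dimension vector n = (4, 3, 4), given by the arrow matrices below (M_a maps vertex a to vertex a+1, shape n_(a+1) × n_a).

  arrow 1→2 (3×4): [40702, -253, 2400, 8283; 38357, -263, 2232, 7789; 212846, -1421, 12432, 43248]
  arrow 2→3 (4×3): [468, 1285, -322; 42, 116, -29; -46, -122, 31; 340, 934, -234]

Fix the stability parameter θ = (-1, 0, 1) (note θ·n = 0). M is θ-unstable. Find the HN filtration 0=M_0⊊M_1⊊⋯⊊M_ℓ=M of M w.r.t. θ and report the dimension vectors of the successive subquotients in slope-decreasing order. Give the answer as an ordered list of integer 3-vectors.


Barcode: M ≅ I[1,1], I[1,2], I[1,3]^2, I[3,3]^2. HN layers by μ_θ (3 steps, strictly decreasing):
  μ^(1)=1; μ^(2)=0; μ^(3)=-1

((0, 0, 4); (0, 3, 0); (4, 0, 0))


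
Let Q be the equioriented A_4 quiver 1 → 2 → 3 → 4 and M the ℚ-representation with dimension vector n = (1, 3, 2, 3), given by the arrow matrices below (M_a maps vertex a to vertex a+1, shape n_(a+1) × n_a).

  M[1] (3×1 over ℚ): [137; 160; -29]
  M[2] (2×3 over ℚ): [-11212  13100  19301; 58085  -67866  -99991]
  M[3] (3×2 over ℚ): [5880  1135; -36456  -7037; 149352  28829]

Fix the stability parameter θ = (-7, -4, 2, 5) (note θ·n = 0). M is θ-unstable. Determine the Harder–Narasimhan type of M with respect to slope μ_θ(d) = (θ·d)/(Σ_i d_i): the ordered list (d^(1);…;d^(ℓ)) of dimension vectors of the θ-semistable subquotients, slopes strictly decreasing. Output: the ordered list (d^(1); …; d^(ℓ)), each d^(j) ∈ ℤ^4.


Barcode: M ≅ I[1,3], I[2,2], I[2,4], I[4,4]^2. HN layers by μ_θ (4 steps, strictly decreasing):
  μ^(1)=5; μ^(2)=2; μ^(3)=-4; μ^(4)=-7

((0, 0, 0, 3); (0, 0, 2, 0); (0, 3, 0, 0); (1, 0, 0, 0))


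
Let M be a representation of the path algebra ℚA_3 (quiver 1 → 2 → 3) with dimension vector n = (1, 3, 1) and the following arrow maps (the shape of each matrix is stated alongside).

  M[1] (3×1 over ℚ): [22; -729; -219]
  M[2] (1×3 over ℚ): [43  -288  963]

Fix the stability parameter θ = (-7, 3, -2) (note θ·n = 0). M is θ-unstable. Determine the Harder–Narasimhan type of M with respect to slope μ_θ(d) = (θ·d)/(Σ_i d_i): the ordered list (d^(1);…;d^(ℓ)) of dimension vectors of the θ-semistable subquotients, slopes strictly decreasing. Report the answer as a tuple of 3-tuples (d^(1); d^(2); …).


Interval decomposition of M: I[1,3], I[2,2]^2.
HN type (ℓ=3): μ^(1)=3; μ^(2)=1/2; μ^(3)=-7

((0, 2, 0); (0, 1, 1); (1, 0, 0))


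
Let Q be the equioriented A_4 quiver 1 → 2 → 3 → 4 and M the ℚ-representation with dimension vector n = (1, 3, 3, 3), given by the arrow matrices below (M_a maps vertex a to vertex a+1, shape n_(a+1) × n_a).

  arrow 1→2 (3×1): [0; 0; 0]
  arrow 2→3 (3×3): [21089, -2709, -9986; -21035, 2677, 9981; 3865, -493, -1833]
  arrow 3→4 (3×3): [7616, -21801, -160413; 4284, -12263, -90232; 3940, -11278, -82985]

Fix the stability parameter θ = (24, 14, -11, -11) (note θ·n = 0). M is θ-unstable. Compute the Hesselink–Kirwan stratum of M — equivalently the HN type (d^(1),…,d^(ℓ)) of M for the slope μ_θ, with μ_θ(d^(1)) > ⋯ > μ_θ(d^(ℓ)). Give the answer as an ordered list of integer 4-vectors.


Interval decomposition of M: I[1,1], I[2,3], I[2,4]^2, I[4,4].
HN type (ℓ=4): μ^(1)=24; μ^(2)=3/2; μ^(3)=-8/3; μ^(4)=-11

((1, 0, 0, 0); (0, 1, 1, 0); (0, 2, 2, 2); (0, 0, 0, 1))


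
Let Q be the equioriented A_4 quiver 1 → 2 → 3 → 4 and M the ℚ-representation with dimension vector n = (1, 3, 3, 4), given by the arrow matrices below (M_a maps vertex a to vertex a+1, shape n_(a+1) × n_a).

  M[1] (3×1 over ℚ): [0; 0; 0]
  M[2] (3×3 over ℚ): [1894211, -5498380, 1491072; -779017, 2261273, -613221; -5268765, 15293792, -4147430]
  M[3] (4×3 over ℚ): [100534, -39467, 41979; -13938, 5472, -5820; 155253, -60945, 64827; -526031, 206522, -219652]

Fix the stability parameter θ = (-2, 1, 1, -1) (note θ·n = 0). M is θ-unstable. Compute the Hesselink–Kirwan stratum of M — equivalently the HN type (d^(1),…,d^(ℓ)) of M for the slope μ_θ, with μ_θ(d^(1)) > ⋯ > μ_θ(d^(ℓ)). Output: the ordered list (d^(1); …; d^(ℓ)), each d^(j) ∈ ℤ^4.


Via rank(M_{q-1}∘⋯∘M_p): M ≅ I[1,1], I[2,3], I[2,4]^2, I[4,4]^2.
μ_θ-semistable layers: μ^(1)=1; μ^(2)=1/3; μ^(3)=-1; μ^(4)=-2

((0, 1, 1, 0); (0, 2, 2, 2); (0, 0, 0, 2); (1, 0, 0, 0))


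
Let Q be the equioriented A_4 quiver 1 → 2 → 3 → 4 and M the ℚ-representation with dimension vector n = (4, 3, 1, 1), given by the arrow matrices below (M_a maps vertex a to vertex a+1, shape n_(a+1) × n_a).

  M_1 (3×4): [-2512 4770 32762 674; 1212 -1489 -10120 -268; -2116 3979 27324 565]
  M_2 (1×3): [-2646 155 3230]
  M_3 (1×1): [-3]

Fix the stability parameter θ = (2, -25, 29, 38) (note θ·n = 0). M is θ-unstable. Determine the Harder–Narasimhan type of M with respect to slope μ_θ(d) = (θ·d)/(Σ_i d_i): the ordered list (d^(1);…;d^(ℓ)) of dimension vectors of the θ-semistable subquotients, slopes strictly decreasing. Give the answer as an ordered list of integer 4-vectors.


Via rank(M_{q-1}∘⋯∘M_p): M ≅ I[1,1], I[1,2]^2, I[1,4].
μ_θ-semistable layers: μ^(1)=38; μ^(2)=29; μ^(3)=2; μ^(4)=-23/2

((0, 0, 0, 1); (0, 0, 1, 0); (1, 0, 0, 0); (3, 3, 0, 0))


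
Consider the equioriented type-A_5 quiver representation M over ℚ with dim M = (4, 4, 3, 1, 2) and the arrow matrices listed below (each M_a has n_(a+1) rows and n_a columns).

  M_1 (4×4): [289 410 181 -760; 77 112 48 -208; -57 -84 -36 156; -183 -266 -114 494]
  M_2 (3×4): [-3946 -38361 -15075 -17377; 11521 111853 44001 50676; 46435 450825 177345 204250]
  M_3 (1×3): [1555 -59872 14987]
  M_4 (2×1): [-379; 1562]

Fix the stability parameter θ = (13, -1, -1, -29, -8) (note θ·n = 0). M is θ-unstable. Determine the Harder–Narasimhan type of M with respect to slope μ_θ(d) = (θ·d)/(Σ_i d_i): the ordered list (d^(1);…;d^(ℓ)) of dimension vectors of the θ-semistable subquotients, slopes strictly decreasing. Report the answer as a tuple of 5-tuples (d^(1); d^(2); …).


Interval decomposition of M: I[1,1], I[1,2], I[1,3], I[1,5], I[2,2], I[3,3], I[5,5].
HN type (ℓ=6): μ^(1)=13; μ^(2)=6; μ^(3)=11/3; μ^(4)=-1; μ^(5)=-26/5; μ^(6)=-8

((1, 0, 0, 0, 0); (1, 1, 0, 0, 0); (1, 1, 1, 0, 0); (0, 1, 1, 0, 0); (1, 1, 1, 1, 1); (0, 0, 0, 0, 1))


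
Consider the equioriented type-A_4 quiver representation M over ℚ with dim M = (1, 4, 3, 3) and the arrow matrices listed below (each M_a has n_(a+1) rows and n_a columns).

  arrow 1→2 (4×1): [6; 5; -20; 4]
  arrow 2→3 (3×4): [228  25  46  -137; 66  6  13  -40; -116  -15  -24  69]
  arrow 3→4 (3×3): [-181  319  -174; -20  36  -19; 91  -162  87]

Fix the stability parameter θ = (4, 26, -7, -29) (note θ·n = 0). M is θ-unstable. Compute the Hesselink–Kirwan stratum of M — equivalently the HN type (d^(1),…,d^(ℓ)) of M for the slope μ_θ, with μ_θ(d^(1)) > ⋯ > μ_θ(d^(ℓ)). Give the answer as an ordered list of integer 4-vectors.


Interval decomposition of M: I[1,4], I[2,2], I[2,4]^2.
HN type (ℓ=3): μ^(1)=26; μ^(2)=-3/2; μ^(3)=-10/3

((0, 1, 0, 0); (1, 1, 1, 1); (0, 2, 2, 2))


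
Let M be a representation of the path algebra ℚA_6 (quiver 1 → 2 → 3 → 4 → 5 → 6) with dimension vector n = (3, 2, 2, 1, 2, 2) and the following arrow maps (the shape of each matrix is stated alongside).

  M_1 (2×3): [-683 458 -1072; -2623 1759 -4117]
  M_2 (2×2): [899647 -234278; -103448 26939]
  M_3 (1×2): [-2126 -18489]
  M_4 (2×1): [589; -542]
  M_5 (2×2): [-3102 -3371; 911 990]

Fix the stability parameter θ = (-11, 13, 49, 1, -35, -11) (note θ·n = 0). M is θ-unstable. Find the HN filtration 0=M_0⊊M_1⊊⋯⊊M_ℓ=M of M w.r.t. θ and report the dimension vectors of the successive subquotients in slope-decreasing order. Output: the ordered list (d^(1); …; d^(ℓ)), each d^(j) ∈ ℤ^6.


Interval decomposition of M: I[1,1], I[1,3], I[1,6], I[5,6].
HN type (ℓ=5): μ^(1)=49; μ^(2)=13; μ^(3)=17/5; μ^(4)=-11; μ^(5)=-35

((0, 0, 1, 0, 0, 0); (0, 1, 0, 0, 0, 0); (0, 1, 1, 1, 1, 1); (3, 0, 0, 0, 0, 1); (0, 0, 0, 0, 1, 0))


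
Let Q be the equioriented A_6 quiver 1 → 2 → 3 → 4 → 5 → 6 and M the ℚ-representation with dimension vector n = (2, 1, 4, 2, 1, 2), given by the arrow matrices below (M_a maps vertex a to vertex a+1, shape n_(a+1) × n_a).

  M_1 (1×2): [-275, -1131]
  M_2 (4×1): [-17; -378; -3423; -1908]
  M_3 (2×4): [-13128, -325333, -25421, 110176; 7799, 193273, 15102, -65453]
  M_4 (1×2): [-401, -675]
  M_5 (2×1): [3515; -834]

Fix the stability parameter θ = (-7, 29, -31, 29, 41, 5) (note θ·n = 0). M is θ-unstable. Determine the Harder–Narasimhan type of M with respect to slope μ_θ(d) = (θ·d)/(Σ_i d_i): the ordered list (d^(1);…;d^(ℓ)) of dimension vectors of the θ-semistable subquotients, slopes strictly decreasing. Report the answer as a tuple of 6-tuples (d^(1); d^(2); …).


Via rank(M_{q-1}∘⋯∘M_p): M ≅ I[1,1], I[1,4], I[3,3]^2, I[3,6], I[6,6].
μ_θ-semistable layers: μ^(1)=29; μ^(2)=25; μ^(3)=5; μ^(4)=-1; μ^(5)=-7; μ^(6)=-31

((0, 0, 0, 1, 0, 0); (0, 0, 0, 1, 1, 1); (0, 0, 0, 0, 0, 1); (0, 1, 1, 0, 0, 0); (2, 0, 0, 0, 0, 0); (0, 0, 3, 0, 0, 0))


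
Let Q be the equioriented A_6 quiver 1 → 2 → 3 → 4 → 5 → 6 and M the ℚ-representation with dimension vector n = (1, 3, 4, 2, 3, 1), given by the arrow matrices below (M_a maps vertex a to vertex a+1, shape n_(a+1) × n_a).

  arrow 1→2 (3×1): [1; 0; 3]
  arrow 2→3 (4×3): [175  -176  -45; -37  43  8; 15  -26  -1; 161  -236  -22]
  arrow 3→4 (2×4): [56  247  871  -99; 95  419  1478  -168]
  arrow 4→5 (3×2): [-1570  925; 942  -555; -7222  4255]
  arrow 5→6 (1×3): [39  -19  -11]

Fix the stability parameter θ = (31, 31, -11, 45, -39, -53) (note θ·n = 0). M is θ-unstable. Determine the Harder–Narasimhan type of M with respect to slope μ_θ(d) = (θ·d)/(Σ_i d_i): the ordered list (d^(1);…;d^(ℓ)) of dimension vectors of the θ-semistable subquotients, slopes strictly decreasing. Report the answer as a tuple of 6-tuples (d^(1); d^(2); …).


Interval decomposition of M: I[1,6], I[2,3], I[2,4], I[3,3], I[5,5]^2.
HN type (ℓ=5): μ^(1)=45; μ^(2)=10; μ^(3)=2/3; μ^(4)=-11; μ^(5)=-39

((0, 0, 0, 1, 0, 0); (0, 2, 2, 0, 0, 0); (1, 1, 1, 1, 1, 1); (0, 0, 1, 0, 0, 0); (0, 0, 0, 0, 2, 0))


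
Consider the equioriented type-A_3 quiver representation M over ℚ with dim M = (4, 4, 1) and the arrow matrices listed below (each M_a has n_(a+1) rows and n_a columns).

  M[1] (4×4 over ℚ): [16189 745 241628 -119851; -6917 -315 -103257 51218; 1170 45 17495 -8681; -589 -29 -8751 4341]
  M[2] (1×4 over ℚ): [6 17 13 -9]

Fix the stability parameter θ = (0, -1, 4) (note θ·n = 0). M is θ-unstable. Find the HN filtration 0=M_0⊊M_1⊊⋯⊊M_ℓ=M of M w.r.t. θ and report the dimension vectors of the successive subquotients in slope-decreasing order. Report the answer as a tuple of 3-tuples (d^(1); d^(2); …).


Via rank(M_{q-1}∘⋯∘M_p): M ≅ I[1,2]^3, I[1,3].
μ_θ-semistable layers: μ^(1)=4; μ^(2)=-1/2

((0, 0, 1); (4, 4, 0))


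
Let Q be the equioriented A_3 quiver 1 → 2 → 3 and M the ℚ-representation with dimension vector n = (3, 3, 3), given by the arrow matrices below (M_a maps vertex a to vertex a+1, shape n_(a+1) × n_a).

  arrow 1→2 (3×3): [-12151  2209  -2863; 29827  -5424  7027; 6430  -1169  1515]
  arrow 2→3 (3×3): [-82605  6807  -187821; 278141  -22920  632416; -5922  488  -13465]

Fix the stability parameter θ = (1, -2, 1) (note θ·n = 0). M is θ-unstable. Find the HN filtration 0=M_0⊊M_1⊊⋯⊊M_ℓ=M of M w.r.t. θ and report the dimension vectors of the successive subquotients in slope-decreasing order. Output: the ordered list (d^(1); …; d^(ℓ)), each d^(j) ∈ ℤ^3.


Barcode: M ≅ I[1,3]^3. HN layers by μ_θ (2 steps, strictly decreasing):
  μ^(1)=1; μ^(2)=-1/2

((0, 0, 3); (3, 3, 0))


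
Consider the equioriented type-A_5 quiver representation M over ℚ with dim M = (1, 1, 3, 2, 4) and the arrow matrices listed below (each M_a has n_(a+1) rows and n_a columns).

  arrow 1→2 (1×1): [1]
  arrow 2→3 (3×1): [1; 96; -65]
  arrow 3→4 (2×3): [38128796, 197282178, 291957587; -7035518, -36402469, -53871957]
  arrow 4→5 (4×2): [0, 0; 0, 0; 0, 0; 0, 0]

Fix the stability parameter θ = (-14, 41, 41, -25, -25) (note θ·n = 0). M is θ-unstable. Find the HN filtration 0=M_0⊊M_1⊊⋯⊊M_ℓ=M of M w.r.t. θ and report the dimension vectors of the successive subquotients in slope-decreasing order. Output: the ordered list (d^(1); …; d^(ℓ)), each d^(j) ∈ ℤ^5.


Barcode: M ≅ I[1,4], I[3,3], I[3,4], I[5,5]^4. HN layers by μ_θ (5 steps, strictly decreasing):
  μ^(1)=41; μ^(2)=19; μ^(3)=8; μ^(4)=-14; μ^(5)=-25

((0, 0, 1, 0, 0); (0, 1, 1, 1, 0); (0, 0, 1, 1, 0); (1, 0, 0, 0, 0); (0, 0, 0, 0, 4))


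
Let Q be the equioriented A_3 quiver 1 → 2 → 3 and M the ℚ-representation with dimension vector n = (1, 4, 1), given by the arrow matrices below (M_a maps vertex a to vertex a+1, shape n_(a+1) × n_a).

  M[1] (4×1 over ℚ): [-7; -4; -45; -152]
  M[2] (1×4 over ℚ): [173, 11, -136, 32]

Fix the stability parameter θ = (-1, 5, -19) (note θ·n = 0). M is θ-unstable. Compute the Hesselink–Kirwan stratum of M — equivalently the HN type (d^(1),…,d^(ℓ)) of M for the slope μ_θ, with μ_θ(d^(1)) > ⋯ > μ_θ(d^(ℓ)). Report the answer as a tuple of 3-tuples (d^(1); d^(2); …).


Via rank(M_{q-1}∘⋯∘M_p): M ≅ I[1,3], I[2,2]^3.
μ_θ-semistable layers: μ^(1)=5; μ^(2)=-5

((0, 3, 0); (1, 1, 1))


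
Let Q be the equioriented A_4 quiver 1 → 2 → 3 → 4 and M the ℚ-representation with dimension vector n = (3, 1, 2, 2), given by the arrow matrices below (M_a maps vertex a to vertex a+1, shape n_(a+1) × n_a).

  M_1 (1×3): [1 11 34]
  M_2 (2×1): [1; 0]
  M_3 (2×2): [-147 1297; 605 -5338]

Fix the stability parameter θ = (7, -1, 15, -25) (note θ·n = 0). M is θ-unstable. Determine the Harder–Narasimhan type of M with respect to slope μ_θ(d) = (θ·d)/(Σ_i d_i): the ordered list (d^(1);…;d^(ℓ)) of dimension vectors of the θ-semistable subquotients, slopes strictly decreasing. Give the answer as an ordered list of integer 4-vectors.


Via rank(M_{q-1}∘⋯∘M_p): M ≅ I[1,1]^2, I[1,4], I[3,4].
μ_θ-semistable layers: μ^(1)=7; μ^(2)=-1; μ^(3)=-5

((2, 0, 0, 0); (1, 1, 1, 1); (0, 0, 1, 1))


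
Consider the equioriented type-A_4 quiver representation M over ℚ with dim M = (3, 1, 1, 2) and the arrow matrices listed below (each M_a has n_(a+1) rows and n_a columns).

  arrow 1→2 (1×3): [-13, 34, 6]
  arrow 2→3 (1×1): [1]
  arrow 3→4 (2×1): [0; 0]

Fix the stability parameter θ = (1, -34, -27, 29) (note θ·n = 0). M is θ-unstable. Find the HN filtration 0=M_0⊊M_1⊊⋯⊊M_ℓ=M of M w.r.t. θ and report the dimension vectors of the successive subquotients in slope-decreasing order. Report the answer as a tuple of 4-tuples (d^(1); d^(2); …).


Barcode: M ≅ I[1,1]^2, I[1,3], I[4,4]^2. HN layers by μ_θ (3 steps, strictly decreasing):
  μ^(1)=29; μ^(2)=1; μ^(3)=-20

((0, 0, 0, 2); (2, 0, 0, 0); (1, 1, 1, 0))


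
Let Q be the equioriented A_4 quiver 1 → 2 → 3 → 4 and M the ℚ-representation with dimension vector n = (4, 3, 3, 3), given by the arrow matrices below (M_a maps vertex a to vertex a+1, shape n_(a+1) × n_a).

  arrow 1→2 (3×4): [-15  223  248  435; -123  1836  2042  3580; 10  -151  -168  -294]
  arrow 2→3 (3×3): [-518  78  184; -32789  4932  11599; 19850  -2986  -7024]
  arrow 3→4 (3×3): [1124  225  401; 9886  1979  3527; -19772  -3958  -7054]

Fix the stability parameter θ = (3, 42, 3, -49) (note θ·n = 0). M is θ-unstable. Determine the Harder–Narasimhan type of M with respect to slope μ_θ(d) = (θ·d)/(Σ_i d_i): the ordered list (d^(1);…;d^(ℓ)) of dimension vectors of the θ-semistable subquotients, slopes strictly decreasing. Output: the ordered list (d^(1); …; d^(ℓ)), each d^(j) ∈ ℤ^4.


Barcode: M ≅ I[1,1], I[1,2], I[1,4]^2, I[3,3], I[4,4]. HN layers by μ_θ (4 steps, strictly decreasing):
  μ^(1)=42; μ^(2)=3; μ^(3)=-1/4; μ^(4)=-49

((0, 1, 0, 0); (2, 0, 1, 0); (2, 2, 2, 2); (0, 0, 0, 1))


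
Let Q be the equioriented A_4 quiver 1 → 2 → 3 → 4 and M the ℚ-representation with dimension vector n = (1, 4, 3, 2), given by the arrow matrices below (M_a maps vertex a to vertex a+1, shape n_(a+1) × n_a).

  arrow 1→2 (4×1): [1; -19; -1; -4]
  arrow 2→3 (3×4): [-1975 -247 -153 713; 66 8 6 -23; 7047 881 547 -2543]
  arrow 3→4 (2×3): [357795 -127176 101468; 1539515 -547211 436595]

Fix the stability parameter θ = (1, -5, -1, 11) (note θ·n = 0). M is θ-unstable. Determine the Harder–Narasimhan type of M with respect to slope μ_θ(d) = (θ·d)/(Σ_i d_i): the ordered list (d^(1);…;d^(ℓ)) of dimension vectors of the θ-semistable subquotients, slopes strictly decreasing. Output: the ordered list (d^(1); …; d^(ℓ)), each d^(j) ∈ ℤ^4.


Interval decomposition of M: I[1,4], I[2,2], I[2,3], I[2,4].
HN type (ℓ=4): μ^(1)=11; μ^(2)=-1; μ^(3)=-2; μ^(4)=-5

((0, 0, 0, 2); (0, 0, 3, 0); (1, 1, 0, 0); (0, 3, 0, 0))


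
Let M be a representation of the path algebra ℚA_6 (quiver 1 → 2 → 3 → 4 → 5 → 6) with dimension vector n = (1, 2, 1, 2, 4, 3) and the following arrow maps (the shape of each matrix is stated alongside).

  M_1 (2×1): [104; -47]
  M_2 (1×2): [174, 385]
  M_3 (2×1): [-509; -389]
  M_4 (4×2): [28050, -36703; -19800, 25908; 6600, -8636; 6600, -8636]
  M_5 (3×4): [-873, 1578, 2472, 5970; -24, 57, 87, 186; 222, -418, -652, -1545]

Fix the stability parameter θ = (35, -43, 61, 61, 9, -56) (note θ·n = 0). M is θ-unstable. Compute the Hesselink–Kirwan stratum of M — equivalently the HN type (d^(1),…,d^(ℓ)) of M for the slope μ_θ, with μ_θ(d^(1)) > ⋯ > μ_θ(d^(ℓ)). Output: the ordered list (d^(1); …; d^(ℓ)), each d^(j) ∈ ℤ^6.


Via rank(M_{q-1}∘⋯∘M_p): M ≅ I[1,6], I[2,2], I[4,4], I[5,5], I[5,6]^2.
μ_θ-semistable layers: μ^(1)=61; μ^(2)=75/4; μ^(3)=9; μ^(4)=-4; μ^(5)=-47/2; μ^(6)=-43

((0, 0, 0, 1, 0, 0); (0, 0, 1, 1, 1, 1); (0, 0, 0, 0, 1, 0); (1, 1, 0, 0, 0, 0); (0, 0, 0, 0, 2, 2); (0, 1, 0, 0, 0, 0))


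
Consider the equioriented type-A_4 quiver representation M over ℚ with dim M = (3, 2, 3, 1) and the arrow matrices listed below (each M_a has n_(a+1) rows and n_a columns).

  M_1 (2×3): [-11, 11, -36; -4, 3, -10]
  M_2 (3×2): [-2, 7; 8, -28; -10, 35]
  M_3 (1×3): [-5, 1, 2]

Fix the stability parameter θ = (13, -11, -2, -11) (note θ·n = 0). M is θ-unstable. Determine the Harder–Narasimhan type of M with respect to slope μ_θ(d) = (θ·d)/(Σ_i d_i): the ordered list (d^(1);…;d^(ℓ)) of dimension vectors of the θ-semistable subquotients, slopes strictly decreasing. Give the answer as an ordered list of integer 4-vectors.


Interval decomposition of M: I[1,1], I[1,2], I[1,4], I[3,3]^2.
HN type (ℓ=4): μ^(1)=13; μ^(2)=1; μ^(3)=-2; μ^(4)=-11/4

((1, 0, 0, 0); (1, 1, 0, 0); (0, 0, 2, 0); (1, 1, 1, 1))


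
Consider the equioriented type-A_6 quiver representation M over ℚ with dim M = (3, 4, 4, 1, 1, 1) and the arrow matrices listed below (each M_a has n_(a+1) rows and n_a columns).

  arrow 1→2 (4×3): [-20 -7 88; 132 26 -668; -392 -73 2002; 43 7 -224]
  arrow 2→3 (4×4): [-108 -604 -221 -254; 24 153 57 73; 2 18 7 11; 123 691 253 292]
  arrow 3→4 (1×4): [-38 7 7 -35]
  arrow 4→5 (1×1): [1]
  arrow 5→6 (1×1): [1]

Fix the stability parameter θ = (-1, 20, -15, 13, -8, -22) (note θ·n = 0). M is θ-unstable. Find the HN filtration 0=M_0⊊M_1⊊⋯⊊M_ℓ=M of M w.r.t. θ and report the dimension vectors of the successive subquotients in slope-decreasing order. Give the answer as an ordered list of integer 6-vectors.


Barcode: M ≅ I[1,3]^2, I[1,6], I[2,3]. HN layers by μ_θ (3 steps, strictly decreasing):
  μ^(1)=5/2; μ^(2)=-1; μ^(3)=-13/6

((0, 3, 3, 0, 0, 0); (2, 0, 0, 0, 0, 0); (1, 1, 1, 1, 1, 1))


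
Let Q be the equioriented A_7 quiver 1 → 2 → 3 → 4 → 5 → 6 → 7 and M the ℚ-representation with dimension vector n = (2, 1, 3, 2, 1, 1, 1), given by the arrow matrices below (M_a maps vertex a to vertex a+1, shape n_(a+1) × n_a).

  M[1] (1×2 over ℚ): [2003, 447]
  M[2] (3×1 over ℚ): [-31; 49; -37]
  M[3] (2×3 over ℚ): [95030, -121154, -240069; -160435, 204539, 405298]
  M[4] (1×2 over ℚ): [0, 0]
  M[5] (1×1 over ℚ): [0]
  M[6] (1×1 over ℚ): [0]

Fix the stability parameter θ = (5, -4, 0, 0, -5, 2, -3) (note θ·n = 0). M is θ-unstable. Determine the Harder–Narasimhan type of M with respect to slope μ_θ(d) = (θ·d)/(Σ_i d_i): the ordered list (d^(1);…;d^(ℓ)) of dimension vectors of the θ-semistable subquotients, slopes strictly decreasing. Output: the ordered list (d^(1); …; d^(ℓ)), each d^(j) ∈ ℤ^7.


Via rank(M_{q-1}∘⋯∘M_p): M ≅ I[1,1], I[1,4], I[3,3], I[3,4], I[5,5], I[6,6], I[7,7].
μ_θ-semistable layers: μ^(1)=5; μ^(2)=2; μ^(3)=1/4; μ^(4)=0; μ^(5)=-3; μ^(6)=-5

((1, 0, 0, 0, 0, 0, 0); (0, 0, 0, 0, 0, 1, 0); (1, 1, 1, 1, 0, 0, 0); (0, 0, 2, 1, 0, 0, 0); (0, 0, 0, 0, 0, 0, 1); (0, 0, 0, 0, 1, 0, 0))


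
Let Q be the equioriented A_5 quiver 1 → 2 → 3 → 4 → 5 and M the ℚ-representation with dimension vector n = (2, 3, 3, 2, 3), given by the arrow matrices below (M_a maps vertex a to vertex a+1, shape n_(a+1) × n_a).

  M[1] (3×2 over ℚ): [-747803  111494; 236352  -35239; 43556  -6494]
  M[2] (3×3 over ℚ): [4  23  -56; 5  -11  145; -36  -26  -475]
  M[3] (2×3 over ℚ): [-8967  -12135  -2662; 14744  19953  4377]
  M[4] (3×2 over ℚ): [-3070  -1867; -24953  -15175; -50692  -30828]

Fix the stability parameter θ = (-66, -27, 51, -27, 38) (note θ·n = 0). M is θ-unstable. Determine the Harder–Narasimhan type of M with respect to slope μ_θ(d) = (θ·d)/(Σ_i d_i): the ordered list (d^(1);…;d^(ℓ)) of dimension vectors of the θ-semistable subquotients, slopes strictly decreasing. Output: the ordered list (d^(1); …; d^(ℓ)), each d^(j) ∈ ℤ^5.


Via rank(M_{q-1}∘⋯∘M_p): M ≅ I[1,5]^2, I[2,3], I[5,5].
μ_θ-semistable layers: μ^(1)=51; μ^(2)=38; μ^(3)=12; μ^(4)=-27; μ^(5)=-66

((0, 0, 1, 0, 0); (0, 0, 0, 0, 3); (0, 0, 2, 2, 0); (0, 3, 0, 0, 0); (2, 0, 0, 0, 0))


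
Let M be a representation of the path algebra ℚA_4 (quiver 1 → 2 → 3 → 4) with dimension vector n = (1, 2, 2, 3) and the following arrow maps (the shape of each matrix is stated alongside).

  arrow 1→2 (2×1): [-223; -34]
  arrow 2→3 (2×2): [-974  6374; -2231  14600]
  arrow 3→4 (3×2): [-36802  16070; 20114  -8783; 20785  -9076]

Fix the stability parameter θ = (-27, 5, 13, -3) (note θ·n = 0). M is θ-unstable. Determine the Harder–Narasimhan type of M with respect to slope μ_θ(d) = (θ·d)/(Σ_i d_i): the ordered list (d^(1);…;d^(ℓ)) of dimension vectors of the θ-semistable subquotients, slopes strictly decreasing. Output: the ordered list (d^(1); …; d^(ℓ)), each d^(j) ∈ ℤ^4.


Interval decomposition of M: I[1,4], I[2,4], I[4,4].
HN type (ℓ=3): μ^(1)=5; μ^(2)=-3; μ^(3)=-27

((0, 2, 2, 2); (0, 0, 0, 1); (1, 0, 0, 0))


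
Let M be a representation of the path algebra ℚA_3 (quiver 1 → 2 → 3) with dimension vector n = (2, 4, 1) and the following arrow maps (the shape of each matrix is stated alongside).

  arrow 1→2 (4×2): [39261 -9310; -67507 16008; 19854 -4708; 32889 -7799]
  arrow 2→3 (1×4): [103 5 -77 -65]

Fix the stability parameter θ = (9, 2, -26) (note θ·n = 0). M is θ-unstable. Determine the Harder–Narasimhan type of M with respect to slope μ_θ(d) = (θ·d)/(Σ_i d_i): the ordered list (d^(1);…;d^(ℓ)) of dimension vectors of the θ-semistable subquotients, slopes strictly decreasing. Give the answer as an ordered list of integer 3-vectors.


Interval decomposition of M: I[1,2], I[1,3], I[2,2]^2.
HN type (ℓ=3): μ^(1)=11/2; μ^(2)=2; μ^(3)=-5

((1, 1, 0); (0, 2, 0); (1, 1, 1))


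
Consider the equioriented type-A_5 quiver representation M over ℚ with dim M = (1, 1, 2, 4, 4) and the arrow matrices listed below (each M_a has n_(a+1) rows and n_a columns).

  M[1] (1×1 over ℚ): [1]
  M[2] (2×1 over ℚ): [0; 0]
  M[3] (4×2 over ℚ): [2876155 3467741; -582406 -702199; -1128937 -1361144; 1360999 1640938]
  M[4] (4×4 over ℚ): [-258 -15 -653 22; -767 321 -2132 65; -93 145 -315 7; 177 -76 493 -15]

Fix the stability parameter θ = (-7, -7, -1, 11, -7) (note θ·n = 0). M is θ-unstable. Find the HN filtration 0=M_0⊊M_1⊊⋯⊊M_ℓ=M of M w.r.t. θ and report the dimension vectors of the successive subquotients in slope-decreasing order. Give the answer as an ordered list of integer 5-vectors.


Barcode: M ≅ I[1,2], I[3,5]^2, I[4,4], I[4,5], I[5,5]. HN layers by μ_θ (4 steps, strictly decreasing):
  μ^(1)=11; μ^(2)=2; μ^(3)=-1; μ^(4)=-7

((0, 0, 0, 1, 0); (0, 0, 0, 3, 3); (0, 0, 2, 0, 0); (1, 1, 0, 0, 1))


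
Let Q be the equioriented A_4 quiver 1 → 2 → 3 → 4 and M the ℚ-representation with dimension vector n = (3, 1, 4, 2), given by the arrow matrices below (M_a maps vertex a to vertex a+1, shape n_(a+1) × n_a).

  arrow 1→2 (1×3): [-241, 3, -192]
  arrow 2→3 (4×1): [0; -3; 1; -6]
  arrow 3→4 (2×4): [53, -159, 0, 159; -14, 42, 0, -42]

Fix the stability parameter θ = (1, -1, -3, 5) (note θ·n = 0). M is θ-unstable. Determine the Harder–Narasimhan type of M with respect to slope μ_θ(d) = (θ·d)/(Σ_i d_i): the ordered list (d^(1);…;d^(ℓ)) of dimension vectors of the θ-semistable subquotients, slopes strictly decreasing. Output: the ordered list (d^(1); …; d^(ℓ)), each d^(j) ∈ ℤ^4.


Via rank(M_{q-1}∘⋯∘M_p): M ≅ I[1,1]^2, I[1,4], I[3,3]^3, I[4,4].
μ_θ-semistable layers: μ^(1)=5; μ^(2)=1; μ^(3)=-1; μ^(4)=-3

((0, 0, 0, 2); (2, 0, 0, 0); (1, 1, 1, 0); (0, 0, 3, 0))


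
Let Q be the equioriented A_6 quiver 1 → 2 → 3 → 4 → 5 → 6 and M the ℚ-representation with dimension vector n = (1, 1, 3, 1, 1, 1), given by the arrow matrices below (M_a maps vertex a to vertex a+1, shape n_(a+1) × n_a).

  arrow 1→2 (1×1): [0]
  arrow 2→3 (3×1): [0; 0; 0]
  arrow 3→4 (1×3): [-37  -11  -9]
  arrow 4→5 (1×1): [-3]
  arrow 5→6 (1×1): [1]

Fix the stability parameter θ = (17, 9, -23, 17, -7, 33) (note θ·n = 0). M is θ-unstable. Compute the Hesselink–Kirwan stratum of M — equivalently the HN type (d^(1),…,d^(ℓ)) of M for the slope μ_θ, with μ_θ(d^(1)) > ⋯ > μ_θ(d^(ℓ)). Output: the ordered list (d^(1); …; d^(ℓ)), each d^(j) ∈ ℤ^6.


Interval decomposition of M: I[1,1], I[2,2], I[3,3]^2, I[3,6].
HN type (ℓ=5): μ^(1)=33; μ^(2)=17; μ^(3)=9; μ^(4)=5; μ^(5)=-23

((0, 0, 0, 0, 0, 1); (1, 0, 0, 0, 0, 0); (0, 1, 0, 0, 0, 0); (0, 0, 0, 1, 1, 0); (0, 0, 3, 0, 0, 0))


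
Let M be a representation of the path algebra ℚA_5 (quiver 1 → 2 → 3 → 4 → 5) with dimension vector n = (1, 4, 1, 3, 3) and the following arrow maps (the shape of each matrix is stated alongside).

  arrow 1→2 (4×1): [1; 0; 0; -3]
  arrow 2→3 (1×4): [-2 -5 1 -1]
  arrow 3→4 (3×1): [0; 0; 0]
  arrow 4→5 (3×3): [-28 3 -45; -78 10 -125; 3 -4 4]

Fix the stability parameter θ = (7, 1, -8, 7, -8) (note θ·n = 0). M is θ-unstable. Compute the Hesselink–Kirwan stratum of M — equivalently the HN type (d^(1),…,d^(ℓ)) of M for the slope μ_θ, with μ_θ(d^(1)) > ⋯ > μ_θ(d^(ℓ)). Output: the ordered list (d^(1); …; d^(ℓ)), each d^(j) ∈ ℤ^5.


Barcode: M ≅ I[1,3], I[2,2]^3, I[4,5]^3. HN layers by μ_θ (3 steps, strictly decreasing):
  μ^(1)=1; μ^(2)=0; μ^(3)=-1/2

((0, 3, 0, 0, 0); (1, 1, 1, 0, 0); (0, 0, 0, 3, 3))


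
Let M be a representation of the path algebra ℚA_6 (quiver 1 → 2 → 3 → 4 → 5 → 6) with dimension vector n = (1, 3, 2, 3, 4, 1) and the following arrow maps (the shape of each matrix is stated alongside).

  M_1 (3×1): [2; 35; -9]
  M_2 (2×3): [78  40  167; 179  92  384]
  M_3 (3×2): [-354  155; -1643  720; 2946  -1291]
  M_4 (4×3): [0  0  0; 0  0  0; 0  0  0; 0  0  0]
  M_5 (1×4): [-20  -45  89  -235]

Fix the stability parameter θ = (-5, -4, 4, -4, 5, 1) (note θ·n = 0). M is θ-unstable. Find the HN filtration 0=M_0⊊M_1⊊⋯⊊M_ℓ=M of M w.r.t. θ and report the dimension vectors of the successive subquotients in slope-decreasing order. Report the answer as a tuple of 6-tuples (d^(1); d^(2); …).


Via rank(M_{q-1}∘⋯∘M_p): M ≅ I[1,4], I[2,2], I[2,4], I[4,4], I[5,5]^3, I[5,6].
μ_θ-semistable layers: μ^(1)=5; μ^(2)=3; μ^(3)=0; μ^(4)=-4; μ^(5)=-5

((0, 0, 0, 0, 3, 0); (0, 0, 0, 0, 1, 1); (0, 0, 2, 2, 0, 0); (0, 3, 0, 1, 0, 0); (1, 0, 0, 0, 0, 0))


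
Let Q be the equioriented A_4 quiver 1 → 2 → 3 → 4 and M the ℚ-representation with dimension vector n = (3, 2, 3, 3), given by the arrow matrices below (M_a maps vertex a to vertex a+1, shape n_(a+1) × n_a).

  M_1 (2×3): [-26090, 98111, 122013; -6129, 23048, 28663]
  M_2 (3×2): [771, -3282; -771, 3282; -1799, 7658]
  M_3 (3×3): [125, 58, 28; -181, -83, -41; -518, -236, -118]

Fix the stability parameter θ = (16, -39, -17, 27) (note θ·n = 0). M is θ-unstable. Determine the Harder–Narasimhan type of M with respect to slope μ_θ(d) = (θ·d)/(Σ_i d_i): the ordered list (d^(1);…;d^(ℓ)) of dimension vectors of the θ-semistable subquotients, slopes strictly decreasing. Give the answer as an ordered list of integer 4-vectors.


Barcode: M ≅ I[1,1], I[1,2], I[1,4], I[3,4]^2. HN layers by μ_θ (5 steps, strictly decreasing):
  μ^(1)=27; μ^(2)=16; μ^(3)=-23/2; μ^(4)=-40/3; μ^(5)=-17

((0, 0, 0, 3); (1, 0, 0, 0); (1, 1, 0, 0); (1, 1, 1, 0); (0, 0, 2, 0))


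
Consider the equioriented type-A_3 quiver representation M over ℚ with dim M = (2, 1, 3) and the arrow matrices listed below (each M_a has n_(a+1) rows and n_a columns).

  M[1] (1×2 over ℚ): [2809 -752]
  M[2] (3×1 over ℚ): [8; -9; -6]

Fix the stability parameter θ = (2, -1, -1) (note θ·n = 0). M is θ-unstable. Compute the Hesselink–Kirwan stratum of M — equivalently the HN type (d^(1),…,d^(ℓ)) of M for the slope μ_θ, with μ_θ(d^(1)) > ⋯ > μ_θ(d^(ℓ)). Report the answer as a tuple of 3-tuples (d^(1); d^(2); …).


Interval decomposition of M: I[1,1], I[1,3], I[3,3]^2.
HN type (ℓ=3): μ^(1)=2; μ^(2)=0; μ^(3)=-1

((1, 0, 0); (1, 1, 1); (0, 0, 2))


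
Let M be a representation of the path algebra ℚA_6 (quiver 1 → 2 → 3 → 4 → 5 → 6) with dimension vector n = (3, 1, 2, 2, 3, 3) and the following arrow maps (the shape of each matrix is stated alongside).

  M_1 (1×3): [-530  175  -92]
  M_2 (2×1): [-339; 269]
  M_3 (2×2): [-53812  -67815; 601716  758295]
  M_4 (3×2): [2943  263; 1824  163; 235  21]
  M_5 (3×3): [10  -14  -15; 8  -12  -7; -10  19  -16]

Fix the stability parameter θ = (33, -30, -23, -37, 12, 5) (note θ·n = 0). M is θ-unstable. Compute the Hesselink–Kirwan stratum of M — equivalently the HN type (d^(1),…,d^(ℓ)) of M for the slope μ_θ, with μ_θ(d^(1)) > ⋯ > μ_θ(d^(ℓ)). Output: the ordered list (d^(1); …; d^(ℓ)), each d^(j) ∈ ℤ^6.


Barcode: M ≅ I[1,1]^2, I[1,6], I[3,3], I[4,6], I[5,6]. HN layers by μ_θ (5 steps, strictly decreasing):
  μ^(1)=33; μ^(2)=17/2; μ^(3)=-57/4; μ^(4)=-23; μ^(5)=-37

((2, 0, 0, 0, 0, 0); (0, 0, 0, 0, 3, 3); (1, 1, 1, 1, 0, 0); (0, 0, 1, 0, 0, 0); (0, 0, 0, 1, 0, 0))


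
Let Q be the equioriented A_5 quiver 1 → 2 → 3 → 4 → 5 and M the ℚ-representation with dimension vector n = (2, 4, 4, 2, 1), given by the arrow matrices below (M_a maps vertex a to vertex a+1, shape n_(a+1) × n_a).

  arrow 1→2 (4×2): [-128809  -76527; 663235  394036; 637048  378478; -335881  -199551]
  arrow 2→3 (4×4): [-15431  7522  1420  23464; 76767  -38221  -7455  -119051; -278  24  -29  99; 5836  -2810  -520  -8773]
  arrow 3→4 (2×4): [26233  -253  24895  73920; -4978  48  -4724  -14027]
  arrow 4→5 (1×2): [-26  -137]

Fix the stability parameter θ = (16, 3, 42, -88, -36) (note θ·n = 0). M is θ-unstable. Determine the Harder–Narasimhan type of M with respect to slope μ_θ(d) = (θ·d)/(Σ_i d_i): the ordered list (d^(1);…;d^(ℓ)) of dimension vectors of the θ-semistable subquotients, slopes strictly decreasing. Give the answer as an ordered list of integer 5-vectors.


Barcode: M ≅ I[1,4], I[1,5], I[2,3]^2. HN layers by μ_θ (4 steps, strictly decreasing):
  μ^(1)=42; μ^(2)=3; μ^(3)=-27/4; μ^(4)=-63/5

((0, 0, 2, 0, 0); (0, 2, 0, 0, 0); (1, 1, 1, 1, 0); (1, 1, 1, 1, 1))


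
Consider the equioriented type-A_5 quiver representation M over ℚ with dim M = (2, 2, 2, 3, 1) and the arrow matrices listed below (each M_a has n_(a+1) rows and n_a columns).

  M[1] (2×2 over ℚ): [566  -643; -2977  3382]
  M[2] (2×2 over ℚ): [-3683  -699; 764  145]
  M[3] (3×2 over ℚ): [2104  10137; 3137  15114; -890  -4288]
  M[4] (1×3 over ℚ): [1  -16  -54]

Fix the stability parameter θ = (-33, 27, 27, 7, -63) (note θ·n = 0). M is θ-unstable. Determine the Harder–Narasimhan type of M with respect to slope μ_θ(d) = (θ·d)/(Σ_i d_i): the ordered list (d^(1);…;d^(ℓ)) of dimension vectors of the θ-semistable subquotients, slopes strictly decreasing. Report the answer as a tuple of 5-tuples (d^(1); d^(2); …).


Barcode: M ≅ I[1,4], I[1,5], I[4,4]. HN layers by μ_θ (4 steps, strictly decreasing):
  μ^(1)=61/3; μ^(2)=7; μ^(3)=-1/2; μ^(4)=-33

((0, 1, 1, 1, 0); (0, 0, 0, 1, 0); (0, 1, 1, 1, 1); (2, 0, 0, 0, 0))


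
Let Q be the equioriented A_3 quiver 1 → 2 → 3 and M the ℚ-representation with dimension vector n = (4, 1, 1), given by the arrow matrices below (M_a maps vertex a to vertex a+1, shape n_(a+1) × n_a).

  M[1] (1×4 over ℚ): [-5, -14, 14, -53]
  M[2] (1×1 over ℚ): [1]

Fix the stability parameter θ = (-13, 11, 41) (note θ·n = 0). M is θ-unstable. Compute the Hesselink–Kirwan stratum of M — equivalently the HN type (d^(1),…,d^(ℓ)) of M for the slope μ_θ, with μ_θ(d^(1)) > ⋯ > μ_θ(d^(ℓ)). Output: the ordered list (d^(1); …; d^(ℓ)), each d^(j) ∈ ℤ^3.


Interval decomposition of M: I[1,1]^3, I[1,3].
HN type (ℓ=3): μ^(1)=41; μ^(2)=11; μ^(3)=-13

((0, 0, 1); (0, 1, 0); (4, 0, 0))


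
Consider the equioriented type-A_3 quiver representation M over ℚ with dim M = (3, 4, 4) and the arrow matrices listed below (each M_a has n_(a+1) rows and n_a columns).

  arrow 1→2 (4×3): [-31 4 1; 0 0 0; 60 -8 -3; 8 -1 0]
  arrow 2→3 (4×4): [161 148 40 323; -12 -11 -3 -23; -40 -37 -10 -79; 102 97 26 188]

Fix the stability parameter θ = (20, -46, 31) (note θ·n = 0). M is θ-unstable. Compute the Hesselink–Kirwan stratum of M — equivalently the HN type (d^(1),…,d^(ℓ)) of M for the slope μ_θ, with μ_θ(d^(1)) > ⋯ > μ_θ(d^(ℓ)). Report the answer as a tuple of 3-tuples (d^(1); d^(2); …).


Interval decomposition of M: I[1,3]^3, I[2,3].
HN type (ℓ=3): μ^(1)=31; μ^(2)=-13; μ^(3)=-46

((0, 0, 4); (3, 3, 0); (0, 1, 0))


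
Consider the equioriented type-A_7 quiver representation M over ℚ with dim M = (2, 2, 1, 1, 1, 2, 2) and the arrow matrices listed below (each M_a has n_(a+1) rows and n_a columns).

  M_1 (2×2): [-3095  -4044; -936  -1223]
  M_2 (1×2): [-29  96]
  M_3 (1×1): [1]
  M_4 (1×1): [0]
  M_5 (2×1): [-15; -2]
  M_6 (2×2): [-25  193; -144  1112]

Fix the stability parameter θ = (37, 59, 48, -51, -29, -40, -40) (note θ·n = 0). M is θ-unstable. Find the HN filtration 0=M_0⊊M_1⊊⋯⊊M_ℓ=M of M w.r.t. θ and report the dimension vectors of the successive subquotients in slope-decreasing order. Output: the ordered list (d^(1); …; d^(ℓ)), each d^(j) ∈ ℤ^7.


Via rank(M_{q-1}∘⋯∘M_p): M ≅ I[1,2], I[1,4], I[5,7], I[6,7].
μ_θ-semistable layers: μ^(1)=59; μ^(2)=37; μ^(3)=93/4; μ^(4)=-109/3; μ^(5)=-40

((0, 1, 0, 0, 0, 0, 0); (1, 0, 0, 0, 0, 0, 0); (1, 1, 1, 1, 0, 0, 0); (0, 0, 0, 0, 1, 1, 1); (0, 0, 0, 0, 0, 1, 1))


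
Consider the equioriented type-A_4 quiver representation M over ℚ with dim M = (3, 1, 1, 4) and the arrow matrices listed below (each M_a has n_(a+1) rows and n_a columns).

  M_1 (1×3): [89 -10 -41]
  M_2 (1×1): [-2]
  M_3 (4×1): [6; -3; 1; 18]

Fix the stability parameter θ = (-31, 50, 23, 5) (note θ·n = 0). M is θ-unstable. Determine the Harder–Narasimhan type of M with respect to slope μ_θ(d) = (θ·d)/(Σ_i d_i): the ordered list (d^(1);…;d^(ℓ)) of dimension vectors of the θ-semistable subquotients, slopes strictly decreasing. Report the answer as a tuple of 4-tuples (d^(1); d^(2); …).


Via rank(M_{q-1}∘⋯∘M_p): M ≅ I[1,1]^2, I[1,4], I[4,4]^3.
μ_θ-semistable layers: μ^(1)=26; μ^(2)=5; μ^(3)=-31

((0, 1, 1, 1); (0, 0, 0, 3); (3, 0, 0, 0))


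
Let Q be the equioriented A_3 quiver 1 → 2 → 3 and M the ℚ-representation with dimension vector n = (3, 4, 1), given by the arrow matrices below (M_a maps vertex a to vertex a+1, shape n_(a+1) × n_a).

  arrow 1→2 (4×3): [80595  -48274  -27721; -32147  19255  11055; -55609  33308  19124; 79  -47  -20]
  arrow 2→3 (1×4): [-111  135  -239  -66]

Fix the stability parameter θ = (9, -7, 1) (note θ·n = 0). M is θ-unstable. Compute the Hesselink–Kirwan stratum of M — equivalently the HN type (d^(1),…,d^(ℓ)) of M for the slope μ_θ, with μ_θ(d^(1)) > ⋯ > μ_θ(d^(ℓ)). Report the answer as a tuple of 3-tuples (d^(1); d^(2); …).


Barcode: M ≅ I[1,2]^2, I[1,3], I[2,2]. HN layers by μ_θ (2 steps, strictly decreasing):
  μ^(1)=1; μ^(2)=-7

((3, 3, 1); (0, 1, 0))
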